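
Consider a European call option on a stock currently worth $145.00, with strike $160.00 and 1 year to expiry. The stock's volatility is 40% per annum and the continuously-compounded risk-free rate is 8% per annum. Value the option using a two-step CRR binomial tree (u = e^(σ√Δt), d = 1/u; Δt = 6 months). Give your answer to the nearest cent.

CRR parameters: u = e^(σ√Δt) = e^(0.4·√0.5) = 1.3269, d = 1/u = 0.7536
Per-period rate: rΔt = 0.08·0.5 = 0.04, so R = e^0.04 = 1.0408
Risk-neutral probability p = (e^0.04 − 0.7536)/(1.3269 − 0.7536) = 0.2872/0.5733 = 0.5009
Terminal stock prices: S_uu = 255.3, S_ud = 145, S_dd = 82.36
Terminal payoffs (S − K): max(95.29, 0) = 95.29, max(-15, 0) = 0, max(-77.64, 0) = 0
Node u (S = 192.4): V_u = e^(−0.04)·[0.5009·95.2949 + 0.4991·0.0000] = 45.8659
Node d (S = 109.3): V_d = e^(−0.04)·[0.5009·0.0000 + 0.4991·0.0000] = 0.0000
Node 0 (S = 145): V_0 = e^(−0.04)·[0.5009·45.8659 + 0.4991·0.0000] = 22.0755

$22.08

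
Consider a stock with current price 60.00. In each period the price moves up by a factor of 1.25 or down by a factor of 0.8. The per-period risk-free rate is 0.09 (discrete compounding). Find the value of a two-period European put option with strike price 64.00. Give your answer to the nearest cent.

Risk-neutral probability p = (1 + 0.09 − 0.8)/(1.25 − 0.8) = 0.2900/0.4500 = 0.6444
Terminal stock prices: S_uu = 93.75, S_ud = 60, S_dd = 38.4
Terminal payoffs (K − S): max(-29.75, 0) = 0, max(4, 0) = 4, max(25.6, 0) = 25.6
Node u (S = 75): V_u = 1/1.09·[0.6444·0.0000 + 0.3556·4.0000] = 1.3048
Node d (S = 48): V_d = 1/1.09·[0.6444·4.0000 + 0.3556·25.6000] = 10.7156
Node 0 (S = 60): V_0 = 1/1.09·[0.6444·1.3048 + 0.3556·10.7156] = 4.2668

4.27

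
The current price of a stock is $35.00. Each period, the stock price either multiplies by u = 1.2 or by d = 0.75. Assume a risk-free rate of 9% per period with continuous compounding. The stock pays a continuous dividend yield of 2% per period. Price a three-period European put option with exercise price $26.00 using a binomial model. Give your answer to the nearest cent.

$0.51

Per-period risk-free factor R = e^0.09 = 1.0942; dividend-adjusted growth = e^(0.09−0.02) = 1.0725.
Risk-neutral probability p = (1.0725 − 0.75)/(1.2 − 0.75) = 0.3225/0.4500 = 0.7167
Terminal stock prices: S_uuu = 60.48, S_uud = 37.8, S_udd = 23.62, S_ddd = 14.77
Terminal payoffs (K − S): max(-34.48, 0) = 0, max(-11.8, 0) = 0, max(2.375, 0) = 2.375, max(11.23, 0) = 11.23
Node uu (S = 50.4): V_uu = e^(−0.09)·[0.7167·0.0000 + 0.2833·0.0000] = 0.0000
Node ud (S = 31.5): V_ud = e^(−0.09)·[0.7167·0.0000 + 0.2833·2.3750] = 0.6150
Node dd (S = 19.69): V_dd = e^(−0.09)·[0.7167·2.3750 + 0.2833·11.2344] = 4.4645
Node u (S = 42): V_u = e^(−0.09)·[0.7167·0.0000 + 0.2833·0.6150] = 0.1592
Node d (S = 26.25): V_d = e^(−0.09)·[0.7167·0.6150 + 0.2833·4.4645] = 1.5588
Node 0 (S = 35): V_0 = e^(−0.09)·[0.7167·0.1592 + 0.2833·1.5588] = 0.5079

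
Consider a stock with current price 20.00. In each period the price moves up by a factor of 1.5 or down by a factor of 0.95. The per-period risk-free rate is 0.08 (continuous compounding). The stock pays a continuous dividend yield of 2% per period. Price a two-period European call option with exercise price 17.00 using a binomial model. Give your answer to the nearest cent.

4.73

Per-period risk-free factor R = e^0.08 = 1.0833; dividend-adjusted growth = e^(0.08−0.02) = 1.0618.
Risk-neutral probability p = (1.0618 − 0.95)/(1.5 − 0.95) = 0.1118/0.5500 = 0.2033
Terminal stock prices: S_uu = 45, S_ud = 28.5, S_dd = 18.05
Terminal payoffs (S − K): max(28, 0) = 28, max(11.5, 0) = 11.5, max(1.05, 0) = 1.05
Node u (S = 30): V_u = e^(−0.08)·[0.2033·28.0000 + 0.7967·11.5000] = 13.7130
Node d (S = 19): V_d = e^(−0.08)·[0.2033·11.5000 + 0.7967·1.0500] = 2.9308
Node 0 (S = 20): V_0 = e^(−0.08)·[0.2033·13.7130 + 0.7967·2.9308] = 4.7293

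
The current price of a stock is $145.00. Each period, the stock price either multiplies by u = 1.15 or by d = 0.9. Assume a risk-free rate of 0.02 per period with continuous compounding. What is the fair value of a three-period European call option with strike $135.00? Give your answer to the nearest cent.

Risk-neutral probability p = (e^0.02 − 0.9)/(1.15 − 0.9) = 0.1202/0.2500 = 0.4808
Terminal stock prices: S_uuu = 220.5, S_uud = 172.6, S_udd = 135.1, S_ddd = 105.7
Terminal payoffs (S − K): max(85.53, 0) = 85.53, max(37.59, 0) = 37.59, max(0.0675, 0) = 0.0675, max(-29.29, 0) = 0
Node uu (S = 191.8): V_uu = e^(−0.02)·[0.4808·85.5269 + 0.5192·37.5862] = 59.4357
Node ud (S = 150.1): V_ud = e^(−0.02)·[0.4808·37.5862 + 0.5192·0.0675] = 17.7482
Node dd (S = 117.5): V_dd = e^(−0.02)·[0.4808·0.0675 + 0.5192·0.0000] = 0.0318
Node u (S = 166.8): V_u = e^(−0.02)·[0.4808·59.4357 + 0.5192·17.7482] = 37.0434
Node d (S = 130.5): V_d = e^(−0.02)·[0.4808·17.7482 + 0.5192·0.0318] = 8.3806
Node 0 (S = 145): V_0 = e^(−0.02)·[0.4808·37.0434 + 0.5192·8.3806] = 21.7230

$21.72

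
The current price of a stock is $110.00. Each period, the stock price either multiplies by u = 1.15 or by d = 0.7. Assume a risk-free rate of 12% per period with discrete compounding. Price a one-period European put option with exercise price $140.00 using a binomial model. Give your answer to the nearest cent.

$15.00

Risk-neutral probability p = (1 + 0.12 − 0.7)/(1.15 − 0.7) = 0.4200/0.4500 = 0.9333
Terminal stock prices: S_u = 126.5, S_d = 77
Terminal payoffs (K − S): max(13.5, 0) = 13.5, max(63, 0) = 63
Node 0 (S = 110): V_0 = 1/1.12·[0.9333·13.5000 + 0.0667·63.0000] = 15.0000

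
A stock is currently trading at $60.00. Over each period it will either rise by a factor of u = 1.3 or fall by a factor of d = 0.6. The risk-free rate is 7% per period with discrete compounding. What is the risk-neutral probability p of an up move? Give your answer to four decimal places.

Risk-neutral probability p = (1 + 0.07 − 0.6)/(1.3 − 0.6) = 0.4700/0.7000 = 0.6714

p = 0.6714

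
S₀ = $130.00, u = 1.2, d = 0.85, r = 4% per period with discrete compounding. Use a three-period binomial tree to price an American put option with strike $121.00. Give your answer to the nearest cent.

Risk-neutral probability p = (1 + 0.04 − 0.85)/(1.2 − 0.85) = 0.1900/0.3500 = 0.5429
Terminal stock prices: S_uuu = 224.6, S_uud = 159.1, S_udd = 112.7, S_ddd = 79.84
Terminal payoffs (K − S): max(-103.6, 0) = 0, max(-38.12, 0) = 0, max(8.29, 0) = 8.29, max(41.16, 0) = 41.16
Node uu (S = 187.2): continuation = 1/1.04·[0.5429·0.0000 + 0.4571·0.0000] = 0.0000; exercise value = 0.0000 ≤ continuation, so V_uu = 0.0000
Node ud (S = 132.6): continuation = 1/1.04·[0.5429·0.0000 + 0.4571·8.2900] = 3.6440; exercise value = 0.0000 ≤ continuation, so V_ud = 3.6440
Node dd (S = 93.92): continuation = 1/1.04·[0.5429·8.2900 + 0.4571·41.1638] = 22.4212; exercise value = 27.0750 > continuation, so V_dd = 27.0750 (exercise)
Node u (S = 156): continuation = 1/1.04·[0.5429·0.0000 + 0.4571·3.6440] = 1.6017; exercise value = 0.0000 ≤ continuation, so V_u = 1.6017
Node d (S = 110.5): continuation = 1/1.04·[0.5429·3.6440 + 0.4571·27.0750] = 13.8032; exercise value = 10.5000 ≤ continuation, so V_d = 13.8032
Node 0 (S = 130): continuation = 1/1.04·[0.5429·1.6017 + 0.4571·13.8032] = 6.9034; exercise value = 0.0000 ≤ continuation, so V_0 = 6.9034

$6.90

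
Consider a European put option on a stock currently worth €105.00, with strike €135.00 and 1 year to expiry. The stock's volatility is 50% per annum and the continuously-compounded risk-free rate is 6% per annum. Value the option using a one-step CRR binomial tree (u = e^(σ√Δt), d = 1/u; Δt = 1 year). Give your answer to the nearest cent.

CRR parameters: u = e^(σ√Δt) = e^(0.5·√1) = 1.6487, d = 1/u = 0.6065
Per-period rate: rΔt = 0.06·1 = 0.06, so R = e^0.06 = 1.0618
Risk-neutral probability p = (e^0.06 − 0.6065)/(1.6487 − 0.6065) = 0.4553/1.0422 = 0.4369
Terminal stock prices: S_u = 173.1, S_d = 63.69
Terminal payoffs (K − S): max(-38.12, 0) = 0, max(71.31, 0) = 71.31
Node 0 (S = 105): V_0 = e^(−0.06)·[0.4369·0.0000 + 0.5631·71.3143] = 37.8203

€37.82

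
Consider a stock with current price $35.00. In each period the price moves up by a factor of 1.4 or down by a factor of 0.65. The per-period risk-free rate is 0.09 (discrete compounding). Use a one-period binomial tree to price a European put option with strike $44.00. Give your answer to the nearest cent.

$8.06

Risk-neutral probability p = (1 + 0.09 − 0.65)/(1.4 − 0.65) = 0.4400/0.7500 = 0.5867
Terminal stock prices: S_u = 49, S_d = 22.75
Terminal payoffs (K − S): max(-5, 0) = 0, max(21.25, 0) = 21.25
Node 0 (S = 35): V_0 = 1/1.09·[0.5867·0.0000 + 0.4133·21.2500] = 8.0581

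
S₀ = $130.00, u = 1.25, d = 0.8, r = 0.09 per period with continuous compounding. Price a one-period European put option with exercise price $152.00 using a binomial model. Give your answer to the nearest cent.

Risk-neutral probability p = (e^0.09 − 0.8)/(1.25 − 0.8) = 0.2942/0.4500 = 0.6537
Terminal stock prices: S_u = 162.5, S_d = 104
Terminal payoffs (K − S): max(-10.5, 0) = 0, max(48, 0) = 48
Node 0 (S = 130): V_0 = e^(−0.09)·[0.6537·0.0000 + 0.3463·48.0000] = 15.1908

$15.19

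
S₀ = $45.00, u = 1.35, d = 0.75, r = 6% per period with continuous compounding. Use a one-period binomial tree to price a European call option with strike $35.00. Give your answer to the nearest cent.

$12.60

Risk-neutral probability p = (e^0.06 − 0.75)/(1.35 − 0.75) = 0.3118/0.6000 = 0.5197
Terminal stock prices: S_u = 60.75, S_d = 33.75
Terminal payoffs (S − K): max(25.75, 0) = 25.75, max(-1.25, 0) = 0
Node 0 (S = 45): V_0 = e^(−0.06)·[0.5197·25.7500 + 0.4803·0.0000] = 12.6036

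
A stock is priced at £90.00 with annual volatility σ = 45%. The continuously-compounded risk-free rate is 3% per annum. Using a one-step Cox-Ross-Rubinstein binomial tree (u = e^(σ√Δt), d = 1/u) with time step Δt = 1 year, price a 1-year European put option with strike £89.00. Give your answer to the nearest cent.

CRR parameters: u = e^(σ√Δt) = e^(0.45·√1) = 1.5683, d = 1/u = 0.6376
Per-period rate: rΔt = 0.03·1 = 0.03, so R = e^0.03 = 1.0305
Risk-neutral probability p = (e^0.03 − 0.6376)/(1.5683 − 0.6376) = 0.3928/0.9307 = 0.4221
Terminal stock prices: S_u = 141.1, S_d = 57.39
Terminal payoffs (K − S): max(-52.15, 0) = 0, max(31.61, 0) = 31.61
Node 0 (S = 90): V_0 = e^(−0.03)·[0.4221·0.0000 + 0.5779·31.6135] = 17.7300

£17.73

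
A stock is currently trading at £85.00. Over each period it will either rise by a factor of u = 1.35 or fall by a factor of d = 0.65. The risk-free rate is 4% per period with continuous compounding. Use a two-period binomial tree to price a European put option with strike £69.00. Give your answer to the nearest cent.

£5.96

Risk-neutral probability p = (e^0.04 − 0.65)/(1.35 − 0.65) = 0.3908/0.7000 = 0.5583
Terminal stock prices: S_uu = 154.9, S_ud = 74.59, S_dd = 35.91
Terminal payoffs (K − S): max(-85.91, 0) = 0, max(-5.588, 0) = 0, max(33.09, 0) = 33.09
Node u (S = 114.8): V_u = e^(−0.04)·[0.5583·0.0000 + 0.4417·0.0000] = 0.0000
Node d (S = 55.25): V_d = e^(−0.04)·[0.5583·0.0000 + 0.4417·33.0875] = 14.0417
Node 0 (S = 85): V_0 = e^(−0.04)·[0.5583·0.0000 + 0.4417·14.0417] = 5.9590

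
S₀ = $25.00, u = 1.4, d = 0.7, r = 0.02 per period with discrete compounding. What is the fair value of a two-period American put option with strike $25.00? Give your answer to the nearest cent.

$4.11

Risk-neutral probability p = (1 + 0.02 − 0.7)/(1.4 − 0.7) = 0.3200/0.7000 = 0.4571
Terminal stock prices: S_uu = 49, S_ud = 24.5, S_dd = 12.25
Terminal payoffs (K − S): max(-24, 0) = 0, max(0.5, 0) = 0.5, max(12.75, 0) = 12.75
Node u (S = 35): continuation = 1/1.02·[0.4571·0.0000 + 0.5429·0.5000] = 0.2661; exercise value = 0.0000 ≤ continuation, so V_u = 0.2661
Node d (S = 17.5): continuation = 1/1.02·[0.4571·0.5000 + 0.5429·12.7500] = 7.0098; exercise value = 7.5000 > continuation, so V_d = 7.5000 (exercise)
Node 0 (S = 25): continuation = 1/1.02·[0.4571·0.2661 + 0.5429·7.5000] = 4.1109; exercise value = 0.0000 ≤ continuation, so V_0 = 4.1109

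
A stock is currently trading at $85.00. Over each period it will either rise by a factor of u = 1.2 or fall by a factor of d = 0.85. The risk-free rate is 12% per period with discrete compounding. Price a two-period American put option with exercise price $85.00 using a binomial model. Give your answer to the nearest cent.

Risk-neutral probability p = (1 + 0.12 − 0.85)/(1.2 − 0.85) = 0.2700/0.3500 = 0.7714
Terminal stock prices: S_uu = 122.4, S_ud = 86.7, S_dd = 61.41
Terminal payoffs (K − S): max(-37.4, 0) = 0, max(-1.7, 0) = 0, max(23.59, 0) = 23.59
Node u (S = 102): continuation = 1/1.12·[0.7714·0.0000 + 0.2286·0.0000] = 0.0000; exercise value = 0.0000 ≤ continuation, so V_u = 0.0000
Node d (S = 72.25): continuation = 1/1.12·[0.7714·0.0000 + 0.2286·23.5875] = 4.8138; exercise value = 12.7500 > continuation, so V_d = 12.7500 (exercise)
Node 0 (S = 85): continuation = 1/1.12·[0.7714·0.0000 + 0.2286·12.7500] = 2.6020; exercise value = 0.0000 ≤ continuation, so V_0 = 2.6020

$2.60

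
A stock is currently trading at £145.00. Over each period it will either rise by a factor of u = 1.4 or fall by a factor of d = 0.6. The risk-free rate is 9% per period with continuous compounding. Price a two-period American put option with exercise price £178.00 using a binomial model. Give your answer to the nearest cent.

Risk-neutral probability p = (e^0.09 − 0.6)/(1.4 − 0.6) = 0.4942/0.8000 = 0.6177
Terminal stock prices: S_uu = 284.2, S_ud = 121.8, S_dd = 52.2
Terminal payoffs (K − S): max(-106.2, 0) = 0, max(56.2, 0) = 56.2, max(125.8, 0) = 125.8
Node u (S = 203): continuation = e^(−0.09)·[0.6177·0.0000 + 0.3823·56.2000] = 19.6351; exercise value = 0.0000 ≤ continuation, so V_u = 19.6351
Node d (S = 87): continuation = e^(−0.09)·[0.6177·56.2000 + 0.3823·125.8000] = 75.6798; exercise value = 91.0000 > continuation, so V_d = 91.0000 (exercise)
Node 0 (S = 145): continuation = e^(−0.09)·[0.6177·19.6351 + 0.3823·91.0000] = 42.8786; exercise value = 33.0000 ≤ continuation, so V_0 = 42.8786

£42.88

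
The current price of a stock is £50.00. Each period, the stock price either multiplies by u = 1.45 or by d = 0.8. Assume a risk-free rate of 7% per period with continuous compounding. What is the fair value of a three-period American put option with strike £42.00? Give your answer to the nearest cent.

Risk-neutral probability p = (e^0.07 − 0.8)/(1.45 − 0.8) = 0.2725/0.6500 = 0.4192
Terminal stock prices: S_uuu = 152.4, S_uud = 84.1, S_udd = 46.4, S_ddd = 25.6
Terminal payoffs (K − S): max(-110.4, 0) = 0, max(-42.1, 0) = 0, max(-4.4, 0) = 0, max(16.4, 0) = 16.4
Node uu (S = 105.1): continuation = e^(−0.07)·[0.4192·0.0000 + 0.5808·0.0000] = 0.0000; exercise value = 0.0000 ≤ continuation, so V_uu = 0.0000
Node ud (S = 58): continuation = e^(−0.07)·[0.4192·0.0000 + 0.5808·0.0000] = 0.0000; exercise value = 0.0000 ≤ continuation, so V_ud = 0.0000
Node dd (S = 32): continuation = e^(−0.07)·[0.4192·0.0000 + 0.5808·16.4000] = 8.8805; exercise value = 10.0000 > continuation, so V_dd = 10.0000 (exercise)
Node u (S = 72.5): continuation = e^(−0.07)·[0.4192·0.0000 + 0.5808·0.0000] = 0.0000; exercise value = 0.0000 ≤ continuation, so V_u = 0.0000
Node d (S = 40): continuation = e^(−0.07)·[0.4192·0.0000 + 0.5808·10.0000] = 5.4149; exercise value = 2.0000 ≤ continuation, so V_d = 5.4149
Node 0 (S = 50): continuation = e^(−0.07)·[0.4192·0.0000 + 0.5808·5.4149] = 2.9322; exercise value = 0.0000 ≤ continuation, so V_0 = 2.9322

£2.93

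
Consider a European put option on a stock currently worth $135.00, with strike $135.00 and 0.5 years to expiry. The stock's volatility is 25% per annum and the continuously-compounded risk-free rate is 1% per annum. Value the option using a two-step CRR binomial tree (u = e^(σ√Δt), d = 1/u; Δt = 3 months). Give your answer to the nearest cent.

$8.07

CRR parameters: u = e^(σ√Δt) = e^(0.25·√0.25) = 1.1331, d = 1/u = 0.8825
Per-period rate: rΔt = 0.01·0.25 = 0.0025, so R = e^0.0025 = 1.0025
Risk-neutral probability p = (e^0.0025 − 0.8825)/(1.1331 − 0.8825) = 0.1200/0.2507 = 0.4788
Terminal stock prices: S_uu = 173.3, S_ud = 135, S_dd = 105.1
Terminal payoffs (K − S): max(-38.34, 0) = 0, max(0, 0) = 0, max(29.86, 0) = 29.86
Node u (S = 153): V_u = e^(−0.0025)·[0.4788·0.0000 + 0.5212·0.0000] = 0.0000
Node d (S = 119.1): V_d = e^(−0.0025)·[0.4788·0.0000 + 0.5212·29.8619] = 15.5258
Node 0 (S = 135): V_0 = e^(−0.0025)·[0.4788·0.0000 + 0.5212·15.5258] = 8.0722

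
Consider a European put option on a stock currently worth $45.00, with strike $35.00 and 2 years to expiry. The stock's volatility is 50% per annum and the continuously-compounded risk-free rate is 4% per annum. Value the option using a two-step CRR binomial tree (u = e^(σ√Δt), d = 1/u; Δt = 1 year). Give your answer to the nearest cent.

$5.79

CRR parameters: u = e^(σ√Δt) = e^(0.5·√1) = 1.6487, d = 1/u = 0.6065
Per-period rate: rΔt = 0.04·1 = 0.04, so R = e^0.04 = 1.0408
Risk-neutral probability p = (e^0.04 − 0.6065)/(1.6487 − 0.6065) = 0.4343/1.0422 = 0.4167
Terminal stock prices: S_uu = 122.3, S_ud = 45, S_dd = 16.55
Terminal payoffs (K − S): max(-87.32, 0) = 0, max(-10, 0) = 0, max(18.45, 0) = 18.45
Node u (S = 74.19): V_u = e^(−0.04)·[0.4167·0.0000 + 0.5833·0.0000] = 0.0000
Node d (S = 27.29): V_d = e^(−0.04)·[0.4167·0.0000 + 0.5833·18.4454] = 10.3374
Node 0 (S = 45): V_0 = e^(−0.04)·[0.4167·0.0000 + 0.5833·10.3374] = 5.7934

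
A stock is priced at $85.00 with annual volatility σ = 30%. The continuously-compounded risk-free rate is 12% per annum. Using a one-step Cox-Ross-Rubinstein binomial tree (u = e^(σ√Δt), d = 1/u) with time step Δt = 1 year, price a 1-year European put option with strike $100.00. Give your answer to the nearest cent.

$11.99

CRR parameters: u = e^(σ√Δt) = e^(0.3·√1) = 1.3499, d = 1/u = 0.7408
Per-period rate: rΔt = 0.12·1 = 0.12, so R = e^0.12 = 1.1275
Risk-neutral probability p = (e^0.12 − 0.7408)/(1.3499 − 0.7408) = 0.3867/0.6090 = 0.6349
Terminal stock prices: S_u = 114.7, S_d = 62.97
Terminal payoffs (K − S): max(-14.74, 0) = 0, max(37.03, 0) = 37.03
Node 0 (S = 85): V_0 = e^(−0.12)·[0.6349·0.0000 + 0.3651·37.0305] = 11.9911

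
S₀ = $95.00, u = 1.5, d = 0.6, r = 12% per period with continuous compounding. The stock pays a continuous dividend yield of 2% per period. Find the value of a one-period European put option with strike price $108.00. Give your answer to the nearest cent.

Per-period risk-free factor R = e^0.12 = 1.1275; dividend-adjusted growth = e^(0.12−0.02) = 1.1052.
Risk-neutral probability p = (1.1052 − 0.6)/(1.5 − 0.6) = 0.5052/0.9000 = 0.5613
Terminal stock prices: S_u = 142.5, S_d = 57
Terminal payoffs (K − S): max(-34.5, 0) = 0, max(51, 0) = 51
Node 0 (S = 95): V_0 = e^(−0.12)·[0.5613·0.0000 + 0.4387·51.0000] = 19.8436

$19.84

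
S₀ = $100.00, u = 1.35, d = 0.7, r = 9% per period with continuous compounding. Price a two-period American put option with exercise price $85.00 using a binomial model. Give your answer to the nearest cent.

Risk-neutral probability p = (e^0.09 − 0.7)/(1.35 − 0.7) = 0.3942/0.6500 = 0.6064
Terminal stock prices: S_uu = 182.3, S_ud = 94.5, S_dd = 49
Terminal payoffs (K − S): max(-97.25, 0) = 0, max(-9.5, 0) = 0, max(36, 0) = 36
Node u (S = 135): continuation = e^(−0.09)·[0.6064·0.0000 + 0.3936·0.0000] = 0.0000; exercise value = 0.0000 ≤ continuation, so V_u = 0.0000
Node d (S = 70): continuation = e^(−0.09)·[0.6064·0.0000 + 0.3936·36.0000] = 12.9493; exercise value = 15.0000 > continuation, so V_d = 15.0000 (exercise)
Node 0 (S = 100): continuation = e^(−0.09)·[0.6064·0.0000 + 0.3936·15.0000] = 5.3955; exercise value = 0.0000 ≤ continuation, so V_0 = 5.3955

$5.40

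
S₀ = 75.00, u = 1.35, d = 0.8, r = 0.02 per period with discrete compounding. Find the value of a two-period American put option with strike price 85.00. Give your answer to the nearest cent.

15.63

Risk-neutral probability p = (1 + 0.02 − 0.8)/(1.35 − 0.8) = 0.2200/0.5500 = 0.4000
Terminal stock prices: S_uu = 136.7, S_ud = 81, S_dd = 48
Terminal payoffs (K − S): max(-51.69, 0) = 0, max(4, 0) = 4, max(37, 0) = 37
Node u (S = 101.2): continuation = 1/1.02·[0.4000·0.0000 + 0.6000·4.0000] = 2.3529; exercise value = 0.0000 ≤ continuation, so V_u = 2.3529
Node d (S = 60): continuation = 1/1.02·[0.4000·4.0000 + 0.6000·37.0000] = 23.3333; exercise value = 25.0000 > continuation, so V_d = 25.0000 (exercise)
Node 0 (S = 75): continuation = 1/1.02·[0.4000·2.3529 + 0.6000·25.0000] = 15.6286; exercise value = 10.0000 ≤ continuation, so V_0 = 15.6286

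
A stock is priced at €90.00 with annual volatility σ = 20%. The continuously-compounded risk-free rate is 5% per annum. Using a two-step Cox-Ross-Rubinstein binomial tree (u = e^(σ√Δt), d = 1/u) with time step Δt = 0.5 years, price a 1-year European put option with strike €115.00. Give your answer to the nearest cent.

€20.68

CRR parameters: u = e^(σ√Δt) = e^(0.2·√0.5) = 1.1519, d = 1/u = 0.8681
Per-period rate: rΔt = 0.05·0.5 = 0.025, so R = e^0.025 = 1.0253
Risk-neutral probability p = (e^0.025 − 0.8681)/(1.1519 − 0.8681) = 0.1572/0.2838 = 0.5539
Terminal stock prices: S_uu = 119.4, S_ud = 90, S_dd = 67.83
Terminal payoffs (K − S): max(-4.421, 0) = 0, max(25, 0) = 25, max(47.17, 0) = 47.17
Node u (S = 103.7): V_u = e^(−0.025)·[0.5539·0.0000 + 0.4461·25.0000] = 10.8769
Node d (S = 78.13): V_d = e^(−0.025)·[0.5539·25.0000 + 0.4461·47.1726] = 34.0295
Node 0 (S = 90): V_0 = e^(−0.025)·[0.5539·10.8769 + 0.4461·34.0295] = 20.6816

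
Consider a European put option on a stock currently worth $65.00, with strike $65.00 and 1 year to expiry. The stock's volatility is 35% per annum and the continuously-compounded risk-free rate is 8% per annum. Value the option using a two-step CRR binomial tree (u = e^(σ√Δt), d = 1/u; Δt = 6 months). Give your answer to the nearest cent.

$5.40

CRR parameters: u = e^(σ√Δt) = e^(0.35·√0.5) = 1.2808, d = 1/u = 0.7808
Per-period rate: rΔt = 0.08·0.5 = 0.04, so R = e^0.04 = 1.0408
Risk-neutral probability p = (e^0.04 − 0.7808)/(1.2808 − 0.7808) = 0.2601/0.5000 = 0.5201
Terminal stock prices: S_uu = 106.6, S_ud = 65, S_dd = 39.62
Terminal payoffs (K − S): max(-41.63, 0) = 0, max(0, 0) = 0, max(25.38, 0) = 25.38
Node u (S = 83.25): V_u = e^(−0.04)·[0.5201·0.0000 + 0.4799·0.0000] = 0.0000
Node d (S = 50.75): V_d = e^(−0.04)·[0.5201·0.0000 + 0.4799·25.3769] = 11.7019
Node 0 (S = 65): V_0 = e^(−0.04)·[0.5201·0.0000 + 0.4799·11.7019] = 5.3960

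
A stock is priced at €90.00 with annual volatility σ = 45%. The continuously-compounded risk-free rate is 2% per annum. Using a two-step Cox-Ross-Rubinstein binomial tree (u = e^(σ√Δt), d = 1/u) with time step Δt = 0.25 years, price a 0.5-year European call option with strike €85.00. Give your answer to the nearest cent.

CRR parameters: u = e^(σ√Δt) = e^(0.45·√0.25) = 1.2523, d = 1/u = 0.7985
Per-period rate: rΔt = 0.02·0.25 = 0.005, so R = e^0.005 = 1.0050
Risk-neutral probability p = (e^0.005 − 0.7985)/(1.2523 − 0.7985) = 0.2065/0.4538 = 0.4550
Terminal stock prices: S_uu = 141.1, S_ud = 90, S_dd = 57.39
Terminal payoffs (S − K): max(56.15, 0) = 56.15, max(5, 0) = 5, max(-27.61, 0) = 0
Node u (S = 112.7): V_u = e^(−0.005)·[0.4550·56.1481 + 0.5450·5.0000] = 28.1330
Node d (S = 71.87): V_d = e^(−0.005)·[0.4550·5.0000 + 0.5450·0.0000] = 2.2638
Node 0 (S = 90): V_0 = e^(−0.005)·[0.4550·28.1330 + 0.5450·2.2638] = 13.9651

€13.97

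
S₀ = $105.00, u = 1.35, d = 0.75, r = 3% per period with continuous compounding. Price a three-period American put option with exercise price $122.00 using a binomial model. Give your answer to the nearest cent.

Risk-neutral probability p = (e^0.03 − 0.75)/(1.35 − 0.75) = 0.2805/0.6000 = 0.4674
Terminal stock prices: S_uuu = 258.3, S_uud = 143.5, S_udd = 79.73, S_ddd = 44.3
Terminal payoffs (K − S): max(-136.3, 0) = 0, max(-21.52, 0) = 0, max(42.27, 0) = 42.27, max(77.7, 0) = 77.7
Node uu (S = 191.4): continuation = e^(−0.03)·[0.4674·0.0000 + 0.5326·0.0000] = 0.0000; exercise value = 0.0000 ≤ continuation, so V_uu = 0.0000
Node ud (S = 106.3): continuation = e^(−0.03)·[0.4674·0.0000 + 0.5326·42.2656] = 21.8444; exercise value = 15.6875 ≤ continuation, so V_ud = 21.8444
Node dd (S = 59.06): continuation = e^(−0.03)·[0.4674·42.2656 + 0.5326·77.7031] = 59.3319; exercise value = 62.9375 > continuation, so V_dd = 62.9375 (exercise)
Node u (S = 141.8): continuation = e^(−0.03)·[0.4674·0.0000 + 0.5326·21.8444] = 11.2900; exercise value = 0.0000 ≤ continuation, so V_u = 11.2900
Node d (S = 78.75): continuation = e^(−0.03)·[0.4674·21.8444 + 0.5326·62.9375] = 42.4372; exercise value = 43.2500 > continuation, so V_d = 43.2500 (exercise)
Node 0 (S = 105): continuation = e^(−0.03)·[0.4674·11.2900 + 0.5326·43.2500] = 27.4744; exercise value = 17.0000 ≤ continuation, so V_0 = 27.4744

$27.47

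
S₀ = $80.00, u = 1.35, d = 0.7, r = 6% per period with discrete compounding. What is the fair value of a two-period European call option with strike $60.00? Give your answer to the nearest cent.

Risk-neutral probability p = (1 + 0.06 − 0.7)/(1.35 − 0.7) = 0.3600/0.6500 = 0.5538
Terminal stock prices: S_uu = 145.8, S_ud = 75.6, S_dd = 39.2
Terminal payoffs (S − K): max(85.8, 0) = 85.8, max(15.6, 0) = 15.6, max(-20.8, 0) = 0
Node u (S = 108): V_u = 1/1.06·[0.5538·85.8000 + 0.4462·15.6000] = 51.3962
Node d (S = 56): V_d = 1/1.06·[0.5538·15.6000 + 0.4462·0.0000] = 8.1509
Node 0 (S = 80): V_0 = 1/1.06·[0.5538·51.3962 + 0.4462·8.1509] = 30.2851

$30.29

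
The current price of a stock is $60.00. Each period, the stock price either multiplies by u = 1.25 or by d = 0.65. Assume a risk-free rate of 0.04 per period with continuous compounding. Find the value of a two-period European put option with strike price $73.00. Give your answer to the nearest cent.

Risk-neutral probability p = (e^0.04 − 0.65)/(1.25 − 0.65) = 0.3908/0.6000 = 0.6514
Terminal stock prices: S_uu = 93.75, S_ud = 48.75, S_dd = 25.35
Terminal payoffs (K − S): max(-20.75, 0) = 0, max(24.25, 0) = 24.25, max(47.65, 0) = 47.65
Node u (S = 75): V_u = e^(−0.04)·[0.6514·0.0000 + 0.3486·24.2500] = 8.1232
Node d (S = 39): V_d = e^(−0.04)·[0.6514·24.2500 + 0.3486·47.6500] = 31.1376
Node 0 (S = 60): V_0 = e^(−0.04)·[0.6514·8.1232 + 0.3486·31.1376] = 15.5140

$15.51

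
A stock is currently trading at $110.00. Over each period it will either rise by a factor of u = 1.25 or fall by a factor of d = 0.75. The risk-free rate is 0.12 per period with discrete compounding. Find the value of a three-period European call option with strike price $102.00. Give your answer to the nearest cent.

$40.73

Risk-neutral probability p = (1 + 0.12 − 0.75)/(1.25 − 0.75) = 0.3700/0.5000 = 0.7400
Terminal stock prices: S_uuu = 214.8, S_uud = 128.9, S_udd = 77.34, S_ddd = 46.41
Terminal payoffs (S − K): max(112.8, 0) = 112.8, max(26.91, 0) = 26.91, max(-24.66, 0) = 0, max(-55.59, 0) = 0
Node uu (S = 171.9): V_uu = 1/1.12·[0.7400·112.8438 + 0.2600·26.9062] = 80.8036
Node ud (S = 103.1): V_ud = 1/1.12·[0.7400·26.9062 + 0.2600·0.0000] = 17.7773
Node dd (S = 61.88): V_dd = 1/1.12·[0.7400·0.0000 + 0.2600·0.0000] = 0.0000
Node u (S = 137.5): V_u = 1/1.12·[0.7400·80.8036 + 0.2600·17.7773] = 57.5150
Node d (S = 82.5): V_d = 1/1.12·[0.7400·17.7773 + 0.2600·0.0000] = 11.7457
Node 0 (S = 110): V_0 = 1/1.12·[0.7400·57.5150 + 0.2600·11.7457] = 40.7276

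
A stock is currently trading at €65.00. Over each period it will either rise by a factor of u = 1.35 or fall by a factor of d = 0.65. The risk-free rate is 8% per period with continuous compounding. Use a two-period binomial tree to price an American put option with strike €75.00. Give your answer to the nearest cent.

€15.13

Risk-neutral probability p = (e^0.08 − 0.65)/(1.35 − 0.65) = 0.4333/0.7000 = 0.6190
Terminal stock prices: S_uu = 118.5, S_ud = 57.04, S_dd = 27.46
Terminal payoffs (K − S): max(-43.46, 0) = 0, max(17.96, 0) = 17.96, max(47.54, 0) = 47.54
Node u (S = 87.75): continuation = e^(−0.08)·[0.6190·0.0000 + 0.3810·17.9625] = 6.3178; exercise value = 0.0000 ≤ continuation, so V_u = 6.3178
Node d (S = 42.25): continuation = e^(−0.08)·[0.6190·17.9625 + 0.3810·47.5375] = 26.9837; exercise value = 32.7500 > continuation, so V_d = 32.7500 (exercise)
Node 0 (S = 65): continuation = e^(−0.08)·[0.6190·6.3178 + 0.3810·32.7500] = 15.1289; exercise value = 10.0000 ≤ continuation, so V_0 = 15.1289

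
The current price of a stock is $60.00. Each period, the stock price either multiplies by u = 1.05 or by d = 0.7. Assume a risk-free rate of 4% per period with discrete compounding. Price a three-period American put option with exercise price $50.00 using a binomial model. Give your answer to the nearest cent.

$0.46

Risk-neutral probability p = (1 + 0.04 − 0.7)/(1.05 − 0.7) = 0.3400/0.3500 = 0.9714
Terminal stock prices: S_uuu = 69.46, S_uud = 46.3, S_udd = 30.87, S_ddd = 20.58
Terminal payoffs (K − S): max(-19.46, 0) = 0, max(3.695, 0) = 3.695, max(19.13, 0) = 19.13, max(29.42, 0) = 29.42
Node uu (S = 66.15): continuation = 1/1.04·[0.9714·0.0000 + 0.0286·3.6950] = 0.1015; exercise value = 0.0000 ≤ continuation, so V_uu = 0.1015
Node ud (S = 44.1): continuation = 1/1.04·[0.9714·3.6950 + 0.0286·19.1300] = 3.9769; exercise value = 5.9000 > continuation, so V_ud = 5.9000 (exercise)
Node dd (S = 29.4): continuation = 1/1.04·[0.9714·19.1300 + 0.0286·29.4200] = 18.6769; exercise value = 20.6000 > continuation, so V_dd = 20.6000 (exercise)
Node u (S = 63): continuation = 1/1.04·[0.9714·0.1015 + 0.0286·5.9000] = 0.2569; exercise value = 0.0000 ≤ continuation, so V_u = 0.2569
Node d (S = 42): continuation = 1/1.04·[0.9714·5.9000 + 0.0286·20.6000] = 6.0769; exercise value = 8.0000 > continuation, so V_d = 8.0000 (exercise)
Node 0 (S = 60): continuation = 1/1.04·[0.9714·0.2569 + 0.0286·8.0000] = 0.4597; exercise value = 0.0000 ≤ continuation, so V_0 = 0.4597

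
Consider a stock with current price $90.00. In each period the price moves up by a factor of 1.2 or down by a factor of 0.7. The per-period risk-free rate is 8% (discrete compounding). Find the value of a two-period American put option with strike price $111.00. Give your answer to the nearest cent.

Risk-neutral probability p = (1 + 0.08 − 0.7)/(1.2 − 0.7) = 0.3800/0.5000 = 0.7600
Terminal stock prices: S_uu = 129.6, S_ud = 75.6, S_dd = 44.1
Terminal payoffs (K − S): max(-18.6, 0) = 0, max(35.4, 0) = 35.4, max(66.9, 0) = 66.9
Node u (S = 108): continuation = 1/1.08·[0.7600·0.0000 + 0.2400·35.4000] = 7.8667; exercise value = 3.0000 ≤ continuation, so V_u = 7.8667
Node d (S = 63): continuation = 1/1.08·[0.7600·35.4000 + 0.2400·66.9000] = 39.7778; exercise value = 48.0000 > continuation, so V_d = 48.0000 (exercise)
Node 0 (S = 90): continuation = 1/1.08·[0.7600·7.8667 + 0.2400·48.0000] = 16.2025; exercise value = 21.0000 > continuation, so V_0 = 21.0000 (exercise)

$21.00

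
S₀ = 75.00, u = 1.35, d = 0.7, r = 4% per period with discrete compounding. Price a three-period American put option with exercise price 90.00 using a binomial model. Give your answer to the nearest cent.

Risk-neutral probability p = (1 + 0.04 − 0.7)/(1.35 − 0.7) = 0.3400/0.6500 = 0.5231
Terminal stock prices: S_uuu = 184.5, S_uud = 95.68, S_udd = 49.61, S_ddd = 25.72
Terminal payoffs (K − S): max(-94.53, 0) = 0, max(-5.681, 0) = 0, max(40.39, 0) = 40.39, max(64.28, 0) = 64.28
Node uu (S = 136.7): continuation = 1/1.04·[0.5231·0.0000 + 0.4769·0.0000] = 0.0000; exercise value = 0.0000 ≤ continuation, so V_uu = 0.0000
Node ud (S = 70.88): continuation = 1/1.04·[0.5231·0.0000 + 0.4769·40.3875] = 18.5209; exercise value = 19.1250 > continuation, so V_ud = 19.1250 (exercise)
Node dd (S = 36.75): continuation = 1/1.04·[0.5231·40.3875 + 0.4769·64.2750] = 49.7885; exercise value = 53.2500 > continuation, so V_dd = 53.2500 (exercise)
Node u (S = 101.2): continuation = 1/1.04·[0.5231·0.0000 + 0.4769·19.1250] = 8.7703; exercise value = 0.0000 ≤ continuation, so V_u = 8.7703
Node d (S = 52.5): continuation = 1/1.04·[0.5231·19.1250 + 0.4769·53.2500] = 34.0385; exercise value = 37.5000 > continuation, so V_d = 37.5000 (exercise)
Node 0 (S = 75): continuation = 1/1.04·[0.5231·8.7703 + 0.4769·37.5000] = 21.6079; exercise value = 15.0000 ≤ continuation, so V_0 = 21.6079

21.61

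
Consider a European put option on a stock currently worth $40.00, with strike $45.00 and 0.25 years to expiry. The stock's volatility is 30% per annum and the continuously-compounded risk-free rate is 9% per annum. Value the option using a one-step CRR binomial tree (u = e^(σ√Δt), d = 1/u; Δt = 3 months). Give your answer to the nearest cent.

$4.77

CRR parameters: u = e^(σ√Δt) = e^(0.3·√0.25) = 1.1618, d = 1/u = 0.8607
Per-period rate: rΔt = 0.09·0.25 = 0.0225, so R = e^0.0225 = 1.0228
Risk-neutral probability p = (e^0.0225 − 0.8607)/(1.1618 − 0.8607) = 0.1620/0.3011 = 0.5381
Terminal stock prices: S_u = 46.47, S_d = 34.43
Terminal payoffs (K − S): max(-1.473, 0) = 0, max(10.57, 0) = 10.57
Node 0 (S = 40): V_0 = e^(−0.0225)·[0.5381·0.0000 + 0.4619·10.5717] = 4.7740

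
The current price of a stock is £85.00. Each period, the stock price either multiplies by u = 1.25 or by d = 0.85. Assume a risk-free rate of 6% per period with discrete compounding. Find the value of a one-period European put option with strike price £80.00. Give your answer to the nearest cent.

£3.47

Risk-neutral probability p = (1 + 0.06 − 0.85)/(1.25 − 0.85) = 0.2100/0.4000 = 0.5250
Terminal stock prices: S_u = 106.2, S_d = 72.25
Terminal payoffs (K − S): max(-26.25, 0) = 0, max(7.75, 0) = 7.75
Node 0 (S = 85): V_0 = 1/1.06·[0.5250·0.0000 + 0.4750·7.7500] = 3.4729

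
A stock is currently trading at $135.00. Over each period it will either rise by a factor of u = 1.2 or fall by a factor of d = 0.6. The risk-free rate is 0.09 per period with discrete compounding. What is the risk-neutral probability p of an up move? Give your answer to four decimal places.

p = 0.8167

Risk-neutral probability p = (1 + 0.09 − 0.6)/(1.2 − 0.6) = 0.4900/0.6000 = 0.8167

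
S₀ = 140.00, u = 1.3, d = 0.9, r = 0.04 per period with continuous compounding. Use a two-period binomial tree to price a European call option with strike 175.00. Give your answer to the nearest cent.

Risk-neutral probability p = (e^0.04 − 0.9)/(1.3 − 0.9) = 0.1408/0.4000 = 0.3520
Terminal stock prices: S_uu = 236.6, S_ud = 163.8, S_dd = 113.4
Terminal payoffs (S − K): max(61.6, 0) = 61.6, max(-11.2, 0) = 0, max(-61.6, 0) = 0
Node u (S = 182): V_u = e^(−0.04)·[0.3520·61.6000 + 0.6480·0.0000] = 20.8346
Node d (S = 126): V_d = e^(−0.04)·[0.3520·0.0000 + 0.6480·0.0000] = 0.0000
Node 0 (S = 140): V_0 = e^(−0.04)·[0.3520·20.8346 + 0.6480·0.0000] = 7.0468

7.05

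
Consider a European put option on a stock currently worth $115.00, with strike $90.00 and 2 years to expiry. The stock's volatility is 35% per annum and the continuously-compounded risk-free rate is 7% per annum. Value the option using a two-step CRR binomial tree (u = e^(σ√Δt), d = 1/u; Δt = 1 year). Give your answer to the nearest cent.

$6.73

CRR parameters: u = e^(σ√Δt) = e^(0.35·√1) = 1.4191, d = 1/u = 0.7047
Per-period rate: rΔt = 0.07·1 = 0.07, so R = e^0.07 = 1.0725
Risk-neutral probability p = (e^0.07 − 0.7047)/(1.4191 − 0.7047) = 0.3678/0.7144 = 0.5149
Terminal stock prices: S_uu = 231.6, S_ud = 115, S_dd = 57.11
Terminal payoffs (K − S): max(-141.6, 0) = 0, max(-25, 0) = 0, max(32.89, 0) = 32.89
Node u (S = 163.2): V_u = e^(−0.07)·[0.5149·0.0000 + 0.4851·0.0000] = 0.0000
Node d (S = 81.04): V_d = e^(−0.07)·[0.5149·0.0000 + 0.4851·32.8927] = 14.8781
Node 0 (S = 115): V_0 = e^(−0.07)·[0.5149·0.0000 + 0.4851·14.8781] = 6.7297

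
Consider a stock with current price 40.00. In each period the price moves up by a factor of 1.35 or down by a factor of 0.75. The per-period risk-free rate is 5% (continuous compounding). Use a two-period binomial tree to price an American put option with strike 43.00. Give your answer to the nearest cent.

6.72

Risk-neutral probability p = (e^0.05 − 0.75)/(1.35 − 0.75) = 0.3013/0.6000 = 0.5021
Terminal stock prices: S_uu = 72.9, S_ud = 40.5, S_dd = 22.5
Terminal payoffs (K − S): max(-29.9, 0) = 0, max(2.5, 0) = 2.5, max(20.5, 0) = 20.5
Node u (S = 54): continuation = e^(−0.05)·[0.5021·0.0000 + 0.4979·2.5000] = 1.1840; exercise value = 0.0000 ≤ continuation, so V_u = 1.1840
Node d (S = 30): continuation = e^(−0.05)·[0.5021·2.5000 + 0.4979·20.5000] = 10.9029; exercise value = 13.0000 > continuation, so V_d = 13.0000 (exercise)
Node 0 (S = 40): continuation = e^(−0.05)·[0.5021·1.1840 + 0.4979·13.0000] = 6.7223; exercise value = 3.0000 ≤ continuation, so V_0 = 6.7223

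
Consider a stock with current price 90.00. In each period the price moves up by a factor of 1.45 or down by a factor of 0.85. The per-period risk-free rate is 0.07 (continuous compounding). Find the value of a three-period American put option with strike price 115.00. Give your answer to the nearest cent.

Risk-neutral probability p = (e^0.07 − 0.85)/(1.45 − 0.85) = 0.2225/0.6000 = 0.3708
Terminal stock prices: S_uuu = 274.4, S_uud = 160.8, S_udd = 94.29, S_ddd = 55.27
Terminal payoffs (K − S): max(-159.4, 0) = 0, max(-45.84, 0) = 0, max(20.71, 0) = 20.71, max(59.73, 0) = 59.73
Node uu (S = 189.2): continuation = e^(−0.07)·[0.3708·0.0000 + 0.6292·0.0000] = 0.0000; exercise value = 0.0000 ≤ continuation, so V_uu = 0.0000
Node ud (S = 110.9): continuation = e^(−0.07)·[0.3708·0.0000 + 0.6292·20.7138] = 12.1511; exercise value = 4.0750 ≤ continuation, so V_ud = 12.1511
Node dd (S = 65.02): continuation = e^(−0.07)·[0.3708·20.7138 + 0.6292·59.7288] = 42.2003; exercise value = 49.9750 > continuation, so V_dd = 49.9750 (exercise)
Node u (S = 130.5): continuation = e^(−0.07)·[0.3708·0.0000 + 0.6292·12.1511] = 7.1280; exercise value = 0.0000 ≤ continuation, so V_u = 7.1280
Node d (S = 76.5): continuation = e^(−0.07)·[0.3708·12.1511 + 0.6292·49.9750] = 33.5178; exercise value = 38.5000 > continuation, so V_d = 38.5000 (exercise)
Node 0 (S = 90): continuation = e^(−0.07)·[0.3708·7.1280 + 0.6292·38.5000] = 25.0495; exercise value = 25.0000 ≤ continuation, so V_0 = 25.0495

25.05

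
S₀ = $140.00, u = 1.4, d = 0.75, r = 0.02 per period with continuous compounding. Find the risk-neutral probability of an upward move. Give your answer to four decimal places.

Risk-neutral probability p = (e^0.02 − 0.75)/(1.4 − 0.75) = 0.2702/0.6500 = 0.4157

p = 0.4157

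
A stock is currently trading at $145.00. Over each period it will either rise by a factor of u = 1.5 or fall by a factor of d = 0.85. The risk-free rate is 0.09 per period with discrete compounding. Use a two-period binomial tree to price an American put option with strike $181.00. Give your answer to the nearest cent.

$36.00

Risk-neutral probability p = (1 + 0.09 − 0.85)/(1.5 − 0.85) = 0.2400/0.6500 = 0.3692
Terminal stock prices: S_uu = 326.2, S_ud = 184.9, S_dd = 104.8
Terminal payoffs (K − S): max(-145.2, 0) = 0, max(-3.875, 0) = 0, max(76.24, 0) = 76.24
Node u (S = 217.5): continuation = 1/1.09·[0.3692·0.0000 + 0.6308·0.0000] = 0.0000; exercise value = 0.0000 ≤ continuation, so V_u = 0.0000
Node d (S = 123.2): continuation = 1/1.09·[0.3692·0.0000 + 0.6308·76.2375] = 44.1177; exercise value = 57.7500 > continuation, so V_d = 57.7500 (exercise)
Node 0 (S = 145): continuation = 1/1.09·[0.3692·0.0000 + 0.6308·57.7500] = 33.4192; exercise value = 36.0000 > continuation, so V_0 = 36.0000 (exercise)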